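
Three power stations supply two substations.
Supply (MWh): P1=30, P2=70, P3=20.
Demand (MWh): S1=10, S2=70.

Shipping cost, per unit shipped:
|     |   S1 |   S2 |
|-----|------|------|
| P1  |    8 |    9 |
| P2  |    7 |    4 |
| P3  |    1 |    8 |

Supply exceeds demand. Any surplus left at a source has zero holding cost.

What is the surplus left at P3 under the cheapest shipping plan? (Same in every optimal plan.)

10

An optimal plan:
  P2–S2: 70 × 4 = 280
  P3–S1: 10 × 1 = 10
Total cost = 290.
P3 ships 10 of its 20, leaving 10.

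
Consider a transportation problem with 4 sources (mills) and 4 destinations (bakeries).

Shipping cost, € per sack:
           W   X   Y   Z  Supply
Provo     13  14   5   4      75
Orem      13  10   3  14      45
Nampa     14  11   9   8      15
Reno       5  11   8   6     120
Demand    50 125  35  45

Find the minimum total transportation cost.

1930

Optimal allocation:
  Provo->Y: 30 × €5 = €150
  Provo->Z: 45 × €4 = €180
  Orem->X: 40 × €10 = €400
  Orem->Y: 5 × €3 = €15
  Nampa->X: 15 × €11 = €165
  Reno->W: 50 × €5 = €250
  Reno->X: 70 × €11 = €770
Total = 150 + 180 + 400 + 15 + 165 + 250 + 770 = €1930.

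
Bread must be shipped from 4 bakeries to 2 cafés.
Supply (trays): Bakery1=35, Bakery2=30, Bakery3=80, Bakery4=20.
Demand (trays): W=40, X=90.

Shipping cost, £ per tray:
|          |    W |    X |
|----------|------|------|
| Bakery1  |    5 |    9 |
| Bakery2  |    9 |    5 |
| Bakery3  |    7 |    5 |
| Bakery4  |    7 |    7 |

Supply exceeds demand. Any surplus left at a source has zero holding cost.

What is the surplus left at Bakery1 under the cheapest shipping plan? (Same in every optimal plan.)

An optimal plan:
  Bakery1→W: 35 × £5 = £175
  Bakery2→X: 30 × £5 = £150
  Bakery3→W: 5 × £7 = £35
  Bakery3→X: 60 × £5 = £300
Total cost = £660.
Bakery1 ships 35 of its 35, leaving 0.

0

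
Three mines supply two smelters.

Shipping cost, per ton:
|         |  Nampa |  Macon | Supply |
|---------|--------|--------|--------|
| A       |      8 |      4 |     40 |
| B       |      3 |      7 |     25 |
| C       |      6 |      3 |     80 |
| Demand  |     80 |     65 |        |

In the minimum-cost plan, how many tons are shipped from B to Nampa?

25

Solving gives:
  A->Macon: 40 × 4 = 160
  B->Nampa: 25 × 3 = 75
  C->Nampa: 55 × 6 = 330
  C->Macon: 25 × 3 = 75
Total cost = 640.
So B→Nampa carries 25 tons.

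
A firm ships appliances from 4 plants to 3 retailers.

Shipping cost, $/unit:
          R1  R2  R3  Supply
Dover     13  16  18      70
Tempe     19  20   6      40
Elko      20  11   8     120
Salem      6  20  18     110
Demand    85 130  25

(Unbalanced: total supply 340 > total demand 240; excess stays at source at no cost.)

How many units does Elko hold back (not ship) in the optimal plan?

An optimal plan:
  Dover->R2: 10 units
  Tempe->R3: 25 units
  Elko->R2: 120 units
  Salem->R1: 85 units
Total cost = $2140.
Elko ships 120 of its 120, leaving 0.

0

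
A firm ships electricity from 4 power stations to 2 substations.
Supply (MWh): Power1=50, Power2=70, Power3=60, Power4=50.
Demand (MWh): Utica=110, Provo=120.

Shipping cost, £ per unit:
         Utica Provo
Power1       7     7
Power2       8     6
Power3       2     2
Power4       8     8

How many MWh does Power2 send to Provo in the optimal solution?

Optimal shipments:
  Power1->Utica: 50 × £7 = £350
  Power2->Provo: 70 × £6 = £420
  Power3->Utica: 60 × £2 = £120
  Power4->Provo: 50 × £8 = £400
Total cost = £1290.
So Power2→Provo carries 70 MWh.

70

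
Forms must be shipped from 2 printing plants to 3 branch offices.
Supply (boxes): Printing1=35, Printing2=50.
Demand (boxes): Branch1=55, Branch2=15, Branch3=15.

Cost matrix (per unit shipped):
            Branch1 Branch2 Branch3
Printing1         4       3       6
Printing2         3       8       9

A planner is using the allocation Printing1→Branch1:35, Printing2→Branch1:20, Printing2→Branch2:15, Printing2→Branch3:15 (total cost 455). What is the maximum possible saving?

Current plan cost = 35·4 + 20·3 + 15·8 + 15·9 = 455.
Optimal plan:
  Printing1->Branch1: 5 × 4 = 20
  Printing1->Branch2: 15 × 3 = 45
  Printing1->Branch3: 15 × 6 = 90
  Printing2->Branch1: 50 × 3 = 150
Optimal cost = 305.
Saving = 455 − 305 = 150.

150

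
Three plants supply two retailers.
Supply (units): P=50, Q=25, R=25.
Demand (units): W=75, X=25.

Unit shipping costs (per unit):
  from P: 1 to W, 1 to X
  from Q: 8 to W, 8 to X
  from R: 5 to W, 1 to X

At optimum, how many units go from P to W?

The minimum-cost plan:
  P→W: 50 × 1 = 50
  Q→W: 25 × 8 = 200
  R→X: 25 × 1 = 25
Total cost = 275.
So P→W carries 50 units.

50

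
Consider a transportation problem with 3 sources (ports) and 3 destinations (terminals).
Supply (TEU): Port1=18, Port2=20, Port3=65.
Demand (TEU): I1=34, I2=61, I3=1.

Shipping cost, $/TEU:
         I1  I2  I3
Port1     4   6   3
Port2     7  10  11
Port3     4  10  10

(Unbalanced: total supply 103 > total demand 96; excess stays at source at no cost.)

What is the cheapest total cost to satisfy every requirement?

An optimal shipping plan:
  Port1->I2: 17 × $6 = $102
  Port1->I3: 1 × $3 = $3
  Port2->I2: 20 × $10 = $200
  Port3->I1: 34 × $4 = $136
  Port3->I2: 24 × $10 = $240
Total = 102 + 3 + 200 + 136 + 240 = $681.

681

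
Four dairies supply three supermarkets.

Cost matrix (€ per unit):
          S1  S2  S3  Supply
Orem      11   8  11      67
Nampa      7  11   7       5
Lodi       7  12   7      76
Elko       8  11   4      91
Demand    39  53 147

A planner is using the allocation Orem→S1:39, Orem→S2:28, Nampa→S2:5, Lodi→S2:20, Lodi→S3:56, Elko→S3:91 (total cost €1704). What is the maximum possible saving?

Current plan cost = 39·11 + 28·8 + 5·11 + 20·12 + 56·7 + 91·4 = €1704.
Optimal plan:
  Orem–S2: 53 × €8 = €424
  Orem–S3: 14 × €11 = €154
  Nampa–S3: 5 × €7 = €35
  Lodi–S1: 39 × €7 = €273
  Lodi–S3: 37 × €7 = €259
  Elko–S3: 91 × €4 = €364
Optimal cost = €1509.
Saving = 1704 − 1509 = €195.

195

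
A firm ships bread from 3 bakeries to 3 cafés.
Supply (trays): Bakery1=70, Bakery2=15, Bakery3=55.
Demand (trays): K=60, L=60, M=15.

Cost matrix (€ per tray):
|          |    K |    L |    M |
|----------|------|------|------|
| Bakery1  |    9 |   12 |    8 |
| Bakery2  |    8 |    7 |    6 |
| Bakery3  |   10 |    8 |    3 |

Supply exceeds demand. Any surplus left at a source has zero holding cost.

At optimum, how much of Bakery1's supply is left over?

An optimal plan:
  Bakery1–K: 60 trays
  Bakery1–L: 5 trays
  Bakery2–L: 15 trays
  Bakery3–L: 40 trays
  Bakery3–M: 15 trays
Total cost = €1070.
Bakery1 ships 65 of its 70, leaving 5.

5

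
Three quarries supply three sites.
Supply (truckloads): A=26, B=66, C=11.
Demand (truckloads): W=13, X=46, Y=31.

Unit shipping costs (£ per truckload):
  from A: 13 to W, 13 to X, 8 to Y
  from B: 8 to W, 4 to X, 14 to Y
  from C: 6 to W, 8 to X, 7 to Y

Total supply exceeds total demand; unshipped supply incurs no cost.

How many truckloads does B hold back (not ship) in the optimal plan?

13

An optimal plan:
  A to Y: 26 × £8 = £208
  B to W: 7 × £8 = £56
  B to X: 46 × £4 = £184
  C to W: 6 × £6 = £36
  C to Y: 5 × £7 = £35
Total cost = £519.
B ships 53 of its 66, leaving 13.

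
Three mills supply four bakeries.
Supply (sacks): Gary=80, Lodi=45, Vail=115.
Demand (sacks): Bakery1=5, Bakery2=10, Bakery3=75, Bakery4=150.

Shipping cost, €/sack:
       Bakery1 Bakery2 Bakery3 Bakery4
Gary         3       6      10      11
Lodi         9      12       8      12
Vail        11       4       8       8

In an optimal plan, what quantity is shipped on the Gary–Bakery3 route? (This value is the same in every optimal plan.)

30

Solving gives:
  Gary->Bakery1: 5 × €3 = €15
  Gary->Bakery2: 10 × €6 = €60
  Gary->Bakery3: 30 × €10 = €300
  Gary->Bakery4: 35 × €11 = €385
  Lodi->Bakery3: 45 × €8 = €360
  Vail->Bakery4: 115 × €8 = €920
Total cost = €2040.
So Gary→Bakery3 carries 30 sacks.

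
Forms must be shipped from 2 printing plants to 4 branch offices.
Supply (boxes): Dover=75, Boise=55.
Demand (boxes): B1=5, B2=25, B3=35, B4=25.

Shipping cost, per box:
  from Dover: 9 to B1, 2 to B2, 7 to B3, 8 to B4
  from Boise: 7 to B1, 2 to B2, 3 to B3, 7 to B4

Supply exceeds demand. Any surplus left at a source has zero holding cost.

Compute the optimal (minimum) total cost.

375

One minimum-cost allocation:
  Dover→B2: 25 × 2 = 50
  Dover→B4: 10 × 8 = 80
  Boise→B1: 5 × 7 = 35
  Boise→B3: 35 × 3 = 105
  Boise→B4: 15 × 7 = 105
Total = 50 + 80 + 35 + 105 + 105 = 375.
(Supply check: Dover ships 35; Boise ships 55.)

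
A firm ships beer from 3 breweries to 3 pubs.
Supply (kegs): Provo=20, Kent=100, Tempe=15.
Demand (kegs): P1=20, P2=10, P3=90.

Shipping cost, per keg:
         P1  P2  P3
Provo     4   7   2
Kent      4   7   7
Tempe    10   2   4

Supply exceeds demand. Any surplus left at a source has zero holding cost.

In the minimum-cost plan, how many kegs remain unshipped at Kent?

An optimal plan:
  Provo→P3: 20 × 2 = 40
  Kent→P1: 20 × 4 = 80
  Kent→P3: 65 × 7 = 455
  Tempe→P2: 10 × 2 = 20
  Tempe→P3: 5 × 4 = 20
Total cost = 615.
Kent ships 85 of its 100, leaving 15.

15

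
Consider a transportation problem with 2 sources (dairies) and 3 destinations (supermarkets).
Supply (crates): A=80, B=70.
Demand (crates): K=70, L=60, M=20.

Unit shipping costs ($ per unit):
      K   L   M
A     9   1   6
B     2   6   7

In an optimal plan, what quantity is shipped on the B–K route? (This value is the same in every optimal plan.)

70

Solving gives:
  A→L: 60 crates
  A→M: 20 crates
  B→K: 70 crates
Total cost = $320.
So B→K carries 70 crates.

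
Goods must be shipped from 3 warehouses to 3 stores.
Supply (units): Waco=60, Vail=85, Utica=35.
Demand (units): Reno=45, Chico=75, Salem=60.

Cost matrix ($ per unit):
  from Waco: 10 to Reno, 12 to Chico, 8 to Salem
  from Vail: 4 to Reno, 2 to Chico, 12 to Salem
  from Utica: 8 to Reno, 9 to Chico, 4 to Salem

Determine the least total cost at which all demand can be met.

880

One minimum-cost allocation:
  Waco->Reno: 35 × $10 = $350
  Waco->Salem: 25 × $8 = $200
  Vail->Reno: 10 × $4 = $40
  Vail->Chico: 75 × $2 = $150
  Utica->Salem: 35 × $4 = $140
Total = 350 + 200 + 40 + 150 + 140 = $880.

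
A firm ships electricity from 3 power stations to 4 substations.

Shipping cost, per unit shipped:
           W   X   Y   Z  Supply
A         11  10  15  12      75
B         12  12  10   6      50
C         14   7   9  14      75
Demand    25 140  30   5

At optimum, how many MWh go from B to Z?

The minimum-cost plan:
  A->W: 10 MWh
  A->X: 65 MWh
  B->W: 15 MWh
  B->Y: 30 MWh
  B->Z: 5 MWh
  C->X: 75 MWh
Total cost = 1795.
So B→Z carries 5 MWh.

5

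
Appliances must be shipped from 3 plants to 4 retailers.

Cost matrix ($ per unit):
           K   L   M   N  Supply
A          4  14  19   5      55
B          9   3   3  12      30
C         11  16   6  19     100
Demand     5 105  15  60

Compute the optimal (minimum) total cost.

One minimum-cost allocation:
  A->N: 55 × $5 = $275
  B->L: 30 × $3 = $90
  C->K: 5 × $11 = $55
  C->L: 75 × $16 = $1200
  C->M: 15 × $6 = $90
  C->N: 5 × $19 = $95
Total = 275 + 90 + 55 + 1200 + 90 + 95 = $1805.

1805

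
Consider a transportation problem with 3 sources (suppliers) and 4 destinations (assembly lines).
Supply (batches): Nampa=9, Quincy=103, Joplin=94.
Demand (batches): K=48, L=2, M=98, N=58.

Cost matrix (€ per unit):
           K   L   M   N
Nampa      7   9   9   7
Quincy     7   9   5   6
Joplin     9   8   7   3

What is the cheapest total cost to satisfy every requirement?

One minimum-cost allocation:
  Nampa–K: 9 × €7 = €63
  Quincy–K: 39 × €7 = €273
  Quincy–M: 64 × €5 = €320
  Joplin–L: 2 × €8 = €16
  Joplin–M: 34 × €7 = €238
  Joplin–N: 58 × €3 = €174
Total = 63 + 273 + 320 + 16 + 238 + 174 = €1084.

1084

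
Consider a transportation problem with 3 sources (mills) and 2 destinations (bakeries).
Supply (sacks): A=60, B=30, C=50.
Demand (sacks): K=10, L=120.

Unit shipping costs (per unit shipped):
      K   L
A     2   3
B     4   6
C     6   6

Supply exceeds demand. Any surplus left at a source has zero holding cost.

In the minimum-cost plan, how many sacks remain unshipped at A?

Minimum-cost shipments:
  A–L: 60 × 3 = 180
  B–K: 10 × 4 = 40
  B–L: 10 × 6 = 60
  C–L: 50 × 6 = 300
Total cost = 580.
A ships 60 of its 60, leaving 0.

0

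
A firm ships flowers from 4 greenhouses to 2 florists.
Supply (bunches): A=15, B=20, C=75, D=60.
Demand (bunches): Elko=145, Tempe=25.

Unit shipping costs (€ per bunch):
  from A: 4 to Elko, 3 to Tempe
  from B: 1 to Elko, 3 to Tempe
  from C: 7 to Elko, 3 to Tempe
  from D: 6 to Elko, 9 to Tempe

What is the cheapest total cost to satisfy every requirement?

865

An optimal shipping plan:
  A–Elko: 15 × €4 = €60
  B–Elko: 20 × €1 = €20
  C–Elko: 50 × €7 = €350
  C–Tempe: 25 × €3 = €75
  D–Elko: 60 × €6 = €360
Total = 60 + 20 + 350 + 75 + 360 = €865.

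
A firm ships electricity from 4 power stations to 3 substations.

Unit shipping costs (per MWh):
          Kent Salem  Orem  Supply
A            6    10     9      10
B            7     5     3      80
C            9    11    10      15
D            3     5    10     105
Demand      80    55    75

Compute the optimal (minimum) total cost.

860

One minimum-cost allocation:
  A–Kent: 10 MWh
  B–Salem: 5 MWh
  B–Orem: 75 MWh
  C–Kent: 15 MWh
  D–Kent: 55 MWh
  D–Salem: 50 MWh
Total cost = 860.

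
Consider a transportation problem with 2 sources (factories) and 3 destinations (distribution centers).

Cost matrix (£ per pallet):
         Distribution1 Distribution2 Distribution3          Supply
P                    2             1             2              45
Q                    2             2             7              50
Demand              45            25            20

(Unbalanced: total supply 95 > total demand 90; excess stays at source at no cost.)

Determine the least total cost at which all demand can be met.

155

One minimum-cost allocation:
  P to Distribution2: 25 × £1 = £25
  P to Distribution3: 20 × £2 = £40
  Q to Distribution1: 45 × £2 = £90
Total = 25 + 40 + 90 = £155.
(Supply check: P ships 45; Q ships 45.)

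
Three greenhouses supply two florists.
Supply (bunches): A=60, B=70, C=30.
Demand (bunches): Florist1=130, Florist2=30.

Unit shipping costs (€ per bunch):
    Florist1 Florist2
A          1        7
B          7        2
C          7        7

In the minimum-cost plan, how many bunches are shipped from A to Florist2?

Optimal shipments:
  A->Florist1: 60 × €1 = €60
  B->Florist1: 40 × €7 = €280
  B->Florist2: 30 × €2 = €60
  C->Florist1: 30 × €7 = €210
Total cost = €610.
The route A→Florist2 is not used.

0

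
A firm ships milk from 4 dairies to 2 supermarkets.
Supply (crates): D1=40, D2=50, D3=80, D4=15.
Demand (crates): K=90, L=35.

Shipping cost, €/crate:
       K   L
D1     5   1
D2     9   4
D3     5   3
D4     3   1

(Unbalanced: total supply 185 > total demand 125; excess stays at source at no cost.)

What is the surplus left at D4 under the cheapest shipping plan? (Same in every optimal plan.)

Minimum-cost shipments:
  D1->L: 35 × €1 = €35
  D3->K: 75 × €5 = €375
  D4->K: 15 × €3 = €45
Total cost = €455.
D4 ships 15 of its 15, leaving 0.

0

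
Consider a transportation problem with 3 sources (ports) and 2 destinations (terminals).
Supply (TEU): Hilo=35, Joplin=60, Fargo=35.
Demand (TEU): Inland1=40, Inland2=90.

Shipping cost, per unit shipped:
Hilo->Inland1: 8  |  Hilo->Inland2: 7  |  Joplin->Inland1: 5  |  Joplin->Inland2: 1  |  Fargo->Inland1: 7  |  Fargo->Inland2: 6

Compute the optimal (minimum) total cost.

An optimal shipping plan:
  Hilo→Inland1: 35 × 8 = 280
  Joplin→Inland2: 60 × 1 = 60
  Fargo→Inland1: 5 × 7 = 35
  Fargo→Inland2: 30 × 6 = 180
Total = 280 + 60 + 35 + 180 = 555.

555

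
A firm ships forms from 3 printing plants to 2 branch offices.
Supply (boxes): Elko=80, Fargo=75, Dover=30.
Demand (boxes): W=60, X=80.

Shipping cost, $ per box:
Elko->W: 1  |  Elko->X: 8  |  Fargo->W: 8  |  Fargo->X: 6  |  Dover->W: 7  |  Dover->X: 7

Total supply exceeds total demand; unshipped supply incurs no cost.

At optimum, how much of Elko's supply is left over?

20

An optimal plan:
  Elko→W: 60 × $1 = $60
  Fargo→X: 75 × $6 = $450
  Dover→X: 5 × $7 = $35
Total cost = $545.
Elko ships 60 of its 80, leaving 20.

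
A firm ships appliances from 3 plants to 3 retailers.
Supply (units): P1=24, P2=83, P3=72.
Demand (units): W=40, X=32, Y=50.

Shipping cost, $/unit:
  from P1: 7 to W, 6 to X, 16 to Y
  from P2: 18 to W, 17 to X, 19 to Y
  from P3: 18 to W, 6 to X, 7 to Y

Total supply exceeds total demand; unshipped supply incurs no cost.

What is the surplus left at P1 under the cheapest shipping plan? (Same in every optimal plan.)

Minimum-cost shipments:
  P1–W: 14 × $7 = $98
  P1–X: 10 × $6 = $60
  P2–W: 26 × $18 = $468
  P3–X: 22 × $6 = $132
  P3–Y: 50 × $7 = $350
Total cost = $1108.
P1 ships 24 of its 24, leaving 0.

0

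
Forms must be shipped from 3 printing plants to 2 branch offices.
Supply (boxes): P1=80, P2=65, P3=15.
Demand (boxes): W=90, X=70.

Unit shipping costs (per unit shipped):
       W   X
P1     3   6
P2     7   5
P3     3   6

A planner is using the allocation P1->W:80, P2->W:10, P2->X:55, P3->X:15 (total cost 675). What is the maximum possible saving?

50

Current plan cost = 80·3 + 10·7 + 55·5 + 15·6 = 675.
Optimal plan:
  P1->W: 75 × 3 = 225
  P1->X: 5 × 6 = 30
  P2->X: 65 × 5 = 325
  P3->W: 15 × 3 = 45
Optimal cost = 625.
Saving = 675 − 625 = 50.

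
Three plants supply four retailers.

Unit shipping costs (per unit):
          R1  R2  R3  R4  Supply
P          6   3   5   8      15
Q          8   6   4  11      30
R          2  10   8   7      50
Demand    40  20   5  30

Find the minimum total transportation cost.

An optimal shipping plan:
  P–R2: 15 × 3 = 45
  Q–R2: 5 × 6 = 30
  Q–R3: 5 × 4 = 20
  Q–R4: 20 × 11 = 220
  R–R1: 40 × 2 = 80
  R–R4: 10 × 7 = 70
Total = 45 + 30 + 20 + 220 + 80 + 70 = 465.
(Supply check: P ships 15; Q ships 30; R ships 50.)

465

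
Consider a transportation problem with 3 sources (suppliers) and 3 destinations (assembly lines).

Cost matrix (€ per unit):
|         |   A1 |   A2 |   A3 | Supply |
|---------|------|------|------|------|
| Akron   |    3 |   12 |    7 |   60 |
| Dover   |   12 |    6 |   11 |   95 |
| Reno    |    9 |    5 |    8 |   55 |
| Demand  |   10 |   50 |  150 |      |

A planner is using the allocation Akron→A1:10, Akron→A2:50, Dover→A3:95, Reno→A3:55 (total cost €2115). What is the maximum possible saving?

Current plan cost = 10·3 + 50·12 + 95·11 + 55·8 = €2115.
Optimal plan:
  Akron–A1: 10 × €3 = €30
  Akron–A3: 50 × €7 = €350
  Dover–A2: 50 × €6 = €300
  Dover–A3: 45 × €11 = €495
  Reno–A3: 55 × €8 = €440
Optimal cost = €1615.
Saving = 2115 − 1615 = €500.

500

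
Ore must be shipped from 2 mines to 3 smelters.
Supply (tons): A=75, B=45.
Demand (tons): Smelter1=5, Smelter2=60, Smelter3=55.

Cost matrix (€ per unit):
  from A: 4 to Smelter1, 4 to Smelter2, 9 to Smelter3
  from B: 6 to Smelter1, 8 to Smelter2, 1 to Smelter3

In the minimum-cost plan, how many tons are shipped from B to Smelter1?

Optimal shipments:
  A–Smelter1: 5 tons
  A–Smelter2: 60 tons
  A–Smelter3: 10 tons
  B–Smelter3: 45 tons
Total cost = €395.
The route B→Smelter1 is not used.

0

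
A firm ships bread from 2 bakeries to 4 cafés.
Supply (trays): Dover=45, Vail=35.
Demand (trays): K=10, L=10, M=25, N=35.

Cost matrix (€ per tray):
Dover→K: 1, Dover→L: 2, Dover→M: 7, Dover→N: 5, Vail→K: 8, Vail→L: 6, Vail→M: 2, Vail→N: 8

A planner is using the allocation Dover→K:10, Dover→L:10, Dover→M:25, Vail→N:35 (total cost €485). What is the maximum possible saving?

Current plan cost = 10·1 + 10·2 + 25·7 + 35·8 = €485.
Optimal plan:
  Dover->K: 10 trays
  Dover->L: 10 trays
  Dover->N: 25 trays
  Vail->M: 25 trays
  Vail->N: 10 trays
Optimal cost = €285.
Saving = 485 − 285 = €200.

200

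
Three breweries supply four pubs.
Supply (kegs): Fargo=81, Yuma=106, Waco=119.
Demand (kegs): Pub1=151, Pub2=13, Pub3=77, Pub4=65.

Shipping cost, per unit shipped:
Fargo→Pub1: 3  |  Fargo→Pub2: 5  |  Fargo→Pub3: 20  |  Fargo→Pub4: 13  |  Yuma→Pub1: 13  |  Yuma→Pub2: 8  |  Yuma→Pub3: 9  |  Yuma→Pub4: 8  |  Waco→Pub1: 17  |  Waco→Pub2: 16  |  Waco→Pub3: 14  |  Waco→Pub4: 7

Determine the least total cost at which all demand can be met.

2621

A cheapest plan:
  Fargo->Pub1: 81 × 3 = 243
  Yuma->Pub1: 16 × 13 = 208
  Yuma->Pub2: 13 × 8 = 104
  Yuma->Pub3: 77 × 9 = 693
  Waco->Pub1: 54 × 17 = 918
  Waco->Pub4: 65 × 7 = 455
Total = 243 + 208 + 104 + 693 + 918 + 455 = 2621.
(Supply check: Fargo ships 81; Yuma ships 106; Waco ships 119.)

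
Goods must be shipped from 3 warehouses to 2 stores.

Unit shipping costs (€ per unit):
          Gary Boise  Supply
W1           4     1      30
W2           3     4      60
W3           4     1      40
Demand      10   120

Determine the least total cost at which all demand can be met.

Optimal allocation:
  W1 to Boise: 30 × €1 = €30
  W2 to Gary: 10 × €3 = €30
  W2 to Boise: 50 × €4 = €200
  W3 to Boise: 40 × €1 = €40
Total = 30 + 30 + 200 + 40 = €300.
(Supply check: W1 ships 30; W2 ships 60; W3 ships 40.)

300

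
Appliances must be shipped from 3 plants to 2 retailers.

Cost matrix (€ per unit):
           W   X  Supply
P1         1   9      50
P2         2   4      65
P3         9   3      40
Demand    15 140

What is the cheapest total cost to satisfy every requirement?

An optimal shipping plan:
  P1–W: 15 × €1 = €15
  P1–X: 35 × €9 = €315
  P2–X: 65 × €4 = €260
  P3–X: 40 × €3 = €120
Total = 15 + 315 + 260 + 120 = €710.

710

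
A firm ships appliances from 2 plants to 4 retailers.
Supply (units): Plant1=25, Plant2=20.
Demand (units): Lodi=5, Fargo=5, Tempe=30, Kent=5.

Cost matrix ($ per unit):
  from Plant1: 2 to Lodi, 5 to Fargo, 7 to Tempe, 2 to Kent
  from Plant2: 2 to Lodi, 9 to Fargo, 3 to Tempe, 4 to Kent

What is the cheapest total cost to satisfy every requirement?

175

A cheapest plan:
  Plant1–Lodi: 5 × $2 = $10
  Plant1–Fargo: 5 × $5 = $25
  Plant1–Tempe: 10 × $7 = $70
  Plant1–Kent: 5 × $2 = $10
  Plant2–Tempe: 20 × $3 = $60
Total = 10 + 25 + 70 + 10 + 60 = $175.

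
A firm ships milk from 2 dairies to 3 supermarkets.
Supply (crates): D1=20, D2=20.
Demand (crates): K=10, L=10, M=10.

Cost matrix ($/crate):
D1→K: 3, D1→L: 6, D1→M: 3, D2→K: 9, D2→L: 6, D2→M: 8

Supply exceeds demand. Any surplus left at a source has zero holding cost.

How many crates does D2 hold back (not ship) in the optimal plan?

10

Minimum-cost shipments:
  D1->K: 10 × $3 = $30
  D1->M: 10 × $3 = $30
  D2->L: 10 × $6 = $60
Total cost = $120.
D2 ships 10 of its 20, leaving 10.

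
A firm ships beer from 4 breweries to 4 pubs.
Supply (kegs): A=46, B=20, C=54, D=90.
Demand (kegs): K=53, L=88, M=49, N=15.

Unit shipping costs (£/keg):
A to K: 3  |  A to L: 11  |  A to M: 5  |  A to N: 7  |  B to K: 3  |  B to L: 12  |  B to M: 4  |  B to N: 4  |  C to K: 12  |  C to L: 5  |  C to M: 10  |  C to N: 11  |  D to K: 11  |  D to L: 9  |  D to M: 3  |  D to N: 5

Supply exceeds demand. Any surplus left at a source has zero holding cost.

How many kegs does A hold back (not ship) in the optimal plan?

0

Minimum-cost shipments:
  A to K: 46 × £3 = £138
  B to K: 7 × £3 = £21
  B to N: 13 × £4 = £52
  C to L: 54 × £5 = £270
  D to L: 34 × £9 = £306
  D to M: 49 × £3 = £147
  D to N: 2 × £5 = £10
Total cost = £944.
A ships 46 of its 46, leaving 0.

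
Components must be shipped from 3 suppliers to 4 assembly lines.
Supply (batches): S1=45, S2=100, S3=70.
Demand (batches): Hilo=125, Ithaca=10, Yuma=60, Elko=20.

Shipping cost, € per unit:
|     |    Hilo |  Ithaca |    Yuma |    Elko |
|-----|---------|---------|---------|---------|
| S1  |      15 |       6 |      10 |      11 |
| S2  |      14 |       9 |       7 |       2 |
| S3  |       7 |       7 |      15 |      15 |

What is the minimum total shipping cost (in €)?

1815

An optimal shipping plan:
  S1→Hilo: 35 × €15 = €525
  S1→Ithaca: 10 × €6 = €60
  S2→Hilo: 20 × €14 = €280
  S2→Yuma: 60 × €7 = €420
  S2→Elko: 20 × €2 = €40
  S3→Hilo: 70 × €7 = €490
Total = 525 + 60 + 280 + 420 + 40 + 490 = €1815.
(Supply check: S1 ships 45; S2 ships 100; S3 ships 70.)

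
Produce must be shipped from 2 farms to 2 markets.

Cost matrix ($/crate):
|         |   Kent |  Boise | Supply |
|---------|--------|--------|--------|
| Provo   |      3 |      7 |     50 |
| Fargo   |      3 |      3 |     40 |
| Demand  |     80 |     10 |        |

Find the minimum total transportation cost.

270

One minimum-cost allocation:
  Provo→Kent: 50 × $3 = $150
  Fargo→Kent: 30 × $3 = $90
  Fargo→Boise: 10 × $3 = $30
Total = 150 + 90 + 30 = $270.
(Supply check: Provo ships 50; Fargo ships 40.)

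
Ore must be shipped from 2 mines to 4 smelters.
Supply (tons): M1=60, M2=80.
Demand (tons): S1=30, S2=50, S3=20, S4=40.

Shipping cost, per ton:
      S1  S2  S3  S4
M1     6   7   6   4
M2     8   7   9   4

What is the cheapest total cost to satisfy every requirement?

One minimum-cost allocation:
  M1–S1: 30 × 6 = 180
  M1–S2: 10 × 7 = 70
  M1–S3: 20 × 6 = 120
  M2–S2: 40 × 7 = 280
  M2–S4: 40 × 4 = 160
Total = 180 + 70 + 120 + 280 + 160 = 810.

810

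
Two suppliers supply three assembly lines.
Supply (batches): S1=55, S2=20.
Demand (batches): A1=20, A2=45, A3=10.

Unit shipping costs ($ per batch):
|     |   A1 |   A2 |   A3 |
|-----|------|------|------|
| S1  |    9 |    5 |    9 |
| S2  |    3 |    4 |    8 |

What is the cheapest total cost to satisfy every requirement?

An optimal shipping plan:
  S1->A2: 45 × $5 = $225
  S1->A3: 10 × $9 = $90
  S2->A1: 20 × $3 = $60
Total = 225 + 90 + 60 = $375.

375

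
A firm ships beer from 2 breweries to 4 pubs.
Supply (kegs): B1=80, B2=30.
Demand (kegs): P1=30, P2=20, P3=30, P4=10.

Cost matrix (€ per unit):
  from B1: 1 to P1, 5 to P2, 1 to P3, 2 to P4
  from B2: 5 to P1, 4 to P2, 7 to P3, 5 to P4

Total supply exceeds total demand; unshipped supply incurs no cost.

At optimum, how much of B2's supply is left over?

10

An optimal plan:
  B1->P1: 30 × €1 = €30
  B1->P3: 30 × €1 = €30
  B1->P4: 10 × €2 = €20
  B2->P2: 20 × €4 = €80
Total cost = €160.
B2 ships 20 of its 30, leaving 10.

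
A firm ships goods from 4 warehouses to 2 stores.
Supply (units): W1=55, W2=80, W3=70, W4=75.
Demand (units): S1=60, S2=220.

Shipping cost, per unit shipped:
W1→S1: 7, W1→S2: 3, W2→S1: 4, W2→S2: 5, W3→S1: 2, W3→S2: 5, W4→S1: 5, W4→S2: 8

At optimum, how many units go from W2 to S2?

Solving gives:
  W1 to S2: 55 × 3 = 165
  W2 to S2: 80 × 5 = 400
  W3 to S1: 60 × 2 = 120
  W3 to S2: 10 × 5 = 50
  W4 to S2: 75 × 8 = 600
Total cost = 1335.
So W2→S2 carries 80 units.

80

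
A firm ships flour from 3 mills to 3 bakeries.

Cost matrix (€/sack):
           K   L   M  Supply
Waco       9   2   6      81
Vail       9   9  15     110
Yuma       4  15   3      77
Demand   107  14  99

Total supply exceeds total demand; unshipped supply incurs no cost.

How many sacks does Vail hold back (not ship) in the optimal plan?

48

Minimum-cost shipments:
  Waco->L: 14 sacks
  Waco->M: 67 sacks
  Vail->K: 62 sacks
  Yuma->K: 45 sacks
  Yuma->M: 32 sacks
Total cost = €1264.
Vail ships 62 of its 110, leaving 48.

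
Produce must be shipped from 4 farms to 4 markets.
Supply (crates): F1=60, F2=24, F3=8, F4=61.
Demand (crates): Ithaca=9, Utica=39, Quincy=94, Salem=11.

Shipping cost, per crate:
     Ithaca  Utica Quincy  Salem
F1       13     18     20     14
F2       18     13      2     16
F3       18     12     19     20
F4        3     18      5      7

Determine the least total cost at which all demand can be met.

One minimum-cost allocation:
  F1–Ithaca: 9 crates
  F1–Utica: 31 crates
  F1–Quincy: 9 crates
  F1–Salem: 11 crates
  F2–Quincy: 24 crates
  F3–Utica: 8 crates
  F4–Quincy: 61 crates
Total cost = 1458.

1458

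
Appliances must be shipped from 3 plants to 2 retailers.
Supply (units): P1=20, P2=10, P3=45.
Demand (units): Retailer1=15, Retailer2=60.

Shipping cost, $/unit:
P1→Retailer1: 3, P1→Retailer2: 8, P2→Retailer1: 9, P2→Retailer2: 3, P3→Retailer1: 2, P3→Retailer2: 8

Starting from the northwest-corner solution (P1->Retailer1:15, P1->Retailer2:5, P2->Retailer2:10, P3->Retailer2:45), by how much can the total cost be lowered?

Current plan cost = 15·3 + 5·8 + 10·3 + 45·8 = $475.
Optimal plan:
  P1 to Retailer2: 20 units
  P2 to Retailer2: 10 units
  P3 to Retailer1: 15 units
  P3 to Retailer2: 30 units
Optimal cost = $460.
Saving = 475 − 460 = $15.

15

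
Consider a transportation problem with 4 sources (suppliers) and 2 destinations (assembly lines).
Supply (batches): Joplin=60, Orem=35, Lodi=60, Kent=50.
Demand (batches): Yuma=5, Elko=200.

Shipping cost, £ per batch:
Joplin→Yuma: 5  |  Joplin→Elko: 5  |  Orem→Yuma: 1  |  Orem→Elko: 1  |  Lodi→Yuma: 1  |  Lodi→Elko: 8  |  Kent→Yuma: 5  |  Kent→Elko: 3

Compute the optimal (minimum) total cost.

Optimal allocation:
  Joplin–Elko: 60 batches
  Orem–Elko: 35 batches
  Lodi–Yuma: 5 batches
  Lodi–Elko: 55 batches
  Kent–Elko: 50 batches
Total cost = £930.
(Supply check: Joplin ships 60; Orem ships 35; Lodi ships 60; Kent ships 50.)

930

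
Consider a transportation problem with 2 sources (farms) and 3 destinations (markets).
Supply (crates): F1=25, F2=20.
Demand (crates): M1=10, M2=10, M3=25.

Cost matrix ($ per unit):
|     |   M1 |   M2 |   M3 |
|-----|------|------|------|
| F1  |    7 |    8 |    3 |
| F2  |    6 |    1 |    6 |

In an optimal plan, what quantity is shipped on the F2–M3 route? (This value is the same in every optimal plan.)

0

The minimum-cost plan:
  F1–M3: 25 × $3 = $75
  F2–M1: 10 × $6 = $60
  F2–M2: 10 × $1 = $10
Total cost = $145.
The route F2→M3 is not used.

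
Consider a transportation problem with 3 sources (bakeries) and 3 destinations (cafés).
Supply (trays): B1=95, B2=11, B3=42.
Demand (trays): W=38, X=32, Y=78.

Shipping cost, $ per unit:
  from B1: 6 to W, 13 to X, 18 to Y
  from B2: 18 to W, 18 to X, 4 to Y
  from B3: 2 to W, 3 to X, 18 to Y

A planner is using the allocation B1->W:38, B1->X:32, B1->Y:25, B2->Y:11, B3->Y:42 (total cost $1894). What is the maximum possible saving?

360

Current plan cost = 38·6 + 32·13 + 25·18 + 11·4 + 42·18 = $1894.
Optimal plan:
  B1–W: 28 trays
  B1–Y: 67 trays
  B2–Y: 11 trays
  B3–W: 10 trays
  B3–X: 32 trays
Optimal cost = $1534.
Saving = 1894 − 1534 = $360.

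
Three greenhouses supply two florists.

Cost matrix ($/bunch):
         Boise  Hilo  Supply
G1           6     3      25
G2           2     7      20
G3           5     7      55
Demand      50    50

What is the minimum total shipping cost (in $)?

Optimal allocation:
  G1 to Hilo: 25 × $3 = $75
  G2 to Boise: 20 × $2 = $40
  G3 to Boise: 30 × $5 = $150
  G3 to Hilo: 25 × $7 = $175
Total = 75 + 40 + 150 + 175 = $440.

440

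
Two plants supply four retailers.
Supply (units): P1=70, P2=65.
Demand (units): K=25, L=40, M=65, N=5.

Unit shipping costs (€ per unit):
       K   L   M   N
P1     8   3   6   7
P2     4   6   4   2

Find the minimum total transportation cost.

550

An optimal shipping plan:
  P1 to L: 40 × €3 = €120
  P1 to M: 30 × €6 = €180
  P2 to K: 25 × €4 = €100
  P2 to M: 35 × €4 = €140
  P2 to N: 5 × €2 = €10
Total = 120 + 180 + 100 + 140 + 10 = €550.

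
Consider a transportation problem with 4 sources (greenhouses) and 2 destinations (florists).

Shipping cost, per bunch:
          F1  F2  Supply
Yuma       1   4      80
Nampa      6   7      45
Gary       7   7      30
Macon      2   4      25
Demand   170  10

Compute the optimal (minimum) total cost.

An optimal shipping plan:
  Yuma→F1: 80 bunches
  Nampa→F1: 45 bunches
  Gary→F1: 20 bunches
  Gary→F2: 10 bunches
  Macon→F1: 25 bunches
Total cost = 610.
(Supply check: Yuma ships 80; Nampa ships 45; Gary ships 30; Macon ships 25.)

610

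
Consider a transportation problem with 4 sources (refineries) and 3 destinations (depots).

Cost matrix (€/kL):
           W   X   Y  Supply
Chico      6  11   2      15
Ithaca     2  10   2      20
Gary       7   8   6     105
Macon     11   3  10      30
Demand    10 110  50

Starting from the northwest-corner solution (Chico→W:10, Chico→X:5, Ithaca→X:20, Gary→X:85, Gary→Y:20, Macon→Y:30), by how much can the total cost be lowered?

Current plan cost = 10·6 + 5·11 + 20·10 + 85·8 + 20·6 + 30·10 = €1415.
Optimal plan:
  Chico→Y: 15 kL
  Ithaca→W: 10 kL
  Ithaca→Y: 10 kL
  Gary→X: 80 kL
  Gary→Y: 25 kL
  Macon→X: 30 kL
Optimal cost = €950.
Saving = 1415 − 950 = €465.

465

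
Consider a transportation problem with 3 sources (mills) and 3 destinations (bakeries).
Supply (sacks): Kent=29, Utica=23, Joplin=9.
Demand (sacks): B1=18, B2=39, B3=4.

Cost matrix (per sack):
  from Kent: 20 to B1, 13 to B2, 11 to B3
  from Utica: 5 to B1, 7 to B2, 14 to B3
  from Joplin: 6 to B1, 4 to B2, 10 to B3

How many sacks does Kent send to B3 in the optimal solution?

4

Solving gives:
  Kent->B2: 25 × 13 = 325
  Kent->B3: 4 × 11 = 44
  Utica->B1: 18 × 5 = 90
  Utica->B2: 5 × 7 = 35
  Joplin->B2: 9 × 4 = 36
Total cost = 530.
So Kent→B3 carries 4 sacks.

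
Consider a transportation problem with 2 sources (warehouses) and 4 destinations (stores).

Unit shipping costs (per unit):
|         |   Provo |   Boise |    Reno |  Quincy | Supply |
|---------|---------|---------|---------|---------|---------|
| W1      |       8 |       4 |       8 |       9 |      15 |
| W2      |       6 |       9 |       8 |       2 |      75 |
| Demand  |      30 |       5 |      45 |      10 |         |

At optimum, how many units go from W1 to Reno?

Optimal shipments:
  W1->Boise: 5 × 4 = 20
  W1->Reno: 10 × 8 = 80
  W2->Provo: 30 × 6 = 180
  W2->Reno: 35 × 8 = 280
  W2->Quincy: 10 × 2 = 20
Total cost = 580.
So W1→Reno carries 10 units.

10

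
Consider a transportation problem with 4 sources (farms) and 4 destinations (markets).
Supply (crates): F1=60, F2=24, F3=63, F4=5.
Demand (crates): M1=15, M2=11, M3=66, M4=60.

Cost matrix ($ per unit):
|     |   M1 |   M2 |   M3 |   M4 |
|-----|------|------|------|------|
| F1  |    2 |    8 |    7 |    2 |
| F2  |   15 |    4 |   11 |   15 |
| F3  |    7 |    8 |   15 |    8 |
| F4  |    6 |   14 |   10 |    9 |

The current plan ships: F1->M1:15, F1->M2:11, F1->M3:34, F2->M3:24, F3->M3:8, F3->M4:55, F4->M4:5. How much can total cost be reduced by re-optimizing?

139

Current plan cost = 15·2 + 11·8 + 34·7 + 24·11 + 8·15 + 55·8 + 5·9 = $1225.
Optimal plan:
  F1→M3: 48 crates
  F1→M4: 12 crates
  F2→M2: 11 crates
  F2→M3: 13 crates
  F3→M1: 15 crates
  F3→M4: 48 crates
  F4→M3: 5 crates
Optimal cost = $1086.
Saving = 1225 − 1086 = $139.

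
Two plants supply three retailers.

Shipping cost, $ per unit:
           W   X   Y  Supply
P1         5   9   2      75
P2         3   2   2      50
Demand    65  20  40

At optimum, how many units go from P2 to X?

20

The minimum-cost plan:
  P1 to W: 35 × $5 = $175
  P1 to Y: 40 × $2 = $80
  P2 to W: 30 × $3 = $90
  P2 to X: 20 × $2 = $40
Total cost = $385.
So P2→X carries 20 units.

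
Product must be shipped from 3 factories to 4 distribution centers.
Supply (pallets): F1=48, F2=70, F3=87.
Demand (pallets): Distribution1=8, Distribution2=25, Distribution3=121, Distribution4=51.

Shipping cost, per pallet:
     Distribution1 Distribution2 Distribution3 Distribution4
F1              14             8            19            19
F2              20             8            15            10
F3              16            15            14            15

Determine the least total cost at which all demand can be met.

A cheapest plan:
  F1–Distribution1: 8 × 14 = 112
  F1–Distribution2: 25 × 8 = 200
  F1–Distribution3: 15 × 19 = 285
  F2–Distribution3: 19 × 15 = 285
  F2–Distribution4: 51 × 10 = 510
  F3–Distribution3: 87 × 14 = 1218
Total = 112 + 200 + 285 + 285 + 510 + 1218 = 2610.

2610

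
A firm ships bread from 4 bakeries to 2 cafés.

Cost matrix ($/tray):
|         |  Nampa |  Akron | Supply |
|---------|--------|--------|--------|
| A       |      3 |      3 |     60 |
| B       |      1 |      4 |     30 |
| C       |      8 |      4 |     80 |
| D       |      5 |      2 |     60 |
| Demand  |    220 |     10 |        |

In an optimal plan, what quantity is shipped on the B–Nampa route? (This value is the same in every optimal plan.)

Optimal shipments:
  A–Nampa: 60 × $3 = $180
  B–Nampa: 30 × $1 = $30
  C–Nampa: 70 × $8 = $560
  C–Akron: 10 × $4 = $40
  D–Nampa: 60 × $5 = $300
Total cost = $1110.
So B→Nampa carries 30 trays.

30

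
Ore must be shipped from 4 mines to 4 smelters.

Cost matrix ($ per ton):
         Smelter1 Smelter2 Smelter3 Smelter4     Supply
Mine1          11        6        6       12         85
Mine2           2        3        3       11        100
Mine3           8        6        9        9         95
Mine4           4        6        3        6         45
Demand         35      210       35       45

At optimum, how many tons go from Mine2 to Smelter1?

35

Optimal shipments:
  Mine1→Smelter2: 85 × $6 = $510
  Mine2→Smelter1: 35 × $2 = $70
  Mine2→Smelter2: 30 × $3 = $90
  Mine2→Smelter3: 35 × $3 = $105
  Mine3→Smelter2: 95 × $6 = $570
  Mine4→Smelter4: 45 × $6 = $270
Total cost = $1615.
So Mine2→Smelter1 carries 35 tons.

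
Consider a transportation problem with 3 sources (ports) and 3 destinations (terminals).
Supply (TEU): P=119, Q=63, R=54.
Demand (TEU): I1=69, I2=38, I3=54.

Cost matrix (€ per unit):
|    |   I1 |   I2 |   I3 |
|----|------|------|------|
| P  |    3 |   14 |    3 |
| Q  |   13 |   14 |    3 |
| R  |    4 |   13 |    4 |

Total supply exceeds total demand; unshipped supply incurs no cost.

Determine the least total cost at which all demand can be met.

An optimal shipping plan:
  P→I1: 69 × €3 = €207
  Q→I3: 54 × €3 = €162
  R→I2: 38 × €13 = €494
Total = 207 + 162 + 494 = €863.

863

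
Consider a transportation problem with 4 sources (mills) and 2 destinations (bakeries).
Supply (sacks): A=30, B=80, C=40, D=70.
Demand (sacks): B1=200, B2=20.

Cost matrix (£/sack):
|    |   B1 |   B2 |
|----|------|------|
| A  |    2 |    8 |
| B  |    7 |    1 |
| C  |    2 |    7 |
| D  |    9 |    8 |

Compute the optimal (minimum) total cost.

A cheapest plan:
  A to B1: 30 × £2 = £60
  B to B1: 60 × £7 = £420
  B to B2: 20 × £1 = £20
  C to B1: 40 × £2 = £80
  D to B1: 70 × £9 = £630
Total = 60 + 420 + 20 + 80 + 630 = £1210.

1210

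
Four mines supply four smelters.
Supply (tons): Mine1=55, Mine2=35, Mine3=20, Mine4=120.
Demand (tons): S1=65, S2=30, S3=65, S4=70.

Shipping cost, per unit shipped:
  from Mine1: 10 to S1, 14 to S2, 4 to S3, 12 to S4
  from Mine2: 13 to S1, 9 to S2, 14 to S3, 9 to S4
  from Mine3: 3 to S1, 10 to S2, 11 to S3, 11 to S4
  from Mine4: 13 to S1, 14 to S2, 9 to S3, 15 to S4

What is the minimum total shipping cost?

A cheapest plan:
  Mine1→S3: 55 × 4 = 220
  Mine2→S4: 35 × 9 = 315
  Mine3→S1: 20 × 3 = 60
  Mine4→S1: 45 × 13 = 585
  Mine4→S2: 30 × 14 = 420
  Mine4→S3: 10 × 9 = 90
  Mine4→S4: 35 × 15 = 525
Total = 220 + 315 + 60 + 585 + 420 + 90 + 525 = 2215.
(Supply check: Mine1 ships 55; Mine2 ships 35; Mine3 ships 20; Mine4 ships 120.)

2215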